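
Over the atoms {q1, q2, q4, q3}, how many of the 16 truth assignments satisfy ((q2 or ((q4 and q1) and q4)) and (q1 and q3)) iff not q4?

Initial set: {T (((q2 or ((q4 and q1) and q4)) and (q1 and q3)) iff not q4)}.
T (((q2 or ((q4 and q1) and q4)) and (q1 and q3)) iff not q4): β-rule — branch into T ((q2 or ((q4 and q1) and q4)) and (q1 and q3)), T not q4  //  F ((q2 or ((q4 and q1) and q4)) and (q1 and q3)), F not q4.
  branch 1 (add T ((q2 or ((q4 and q1) and q4)) and (q1 and q3)), T not q4):
    T ((q2 or ((q4 and q1) and q4)) and (q1 and q3)): α-rule — add T (q2 or ((q4 and q1) and q4)), T (q1 and q3).
    T (q1 and q3): α-rule — add T q1, T q3.
    T (q2 or ((q4 and q1) and q4)): β-rule — branch into T q2  //  T ((q4 and q1) and q4).
      branch 1.1 (add T q2):
        ○ open, literals {q1=1, q2=1, q3=1, q4=0}.
      branch 1.2 (add T ((q4 and q1) and q4)):
        T ((q4 and q1) and q4): α-rule — add T (q4 and q1), T q4.
        × closes — contains both q4 and not q4.
  branch 2 (add F ((q2 or ((q4 and q1) and q4)) and (q1 and q3)), F not q4):
    F ((q2 or ((q4 and q1) and q4)) and (q1 and q3)): β-rule — branch into F (q2 or ((q4 and q1) and q4))  //  F (q1 and q3).
      branch 2.1 (add F (q2 or ((q4 and q1) and q4))):
        F (q2 or ((q4 and q1) and q4)): α-rule — add F q2, F ((q4 and q1) and q4).
        F ((q4 and q1) and q4): β-rule — branch into F (q4 and q1)  //  F q4.
          branch 2.1.1 (add F (q4 and q1)):
            F (q4 and q1): β-rule — branch into F q4  //  F q1.
              branch 2.1.1.1 (add F q4):
                × closes — contains both q4 and not q4.
              branch 2.1.1.2 (add F q1):
                ○ open, literals {q1=0, q2=0, q4=1}.
          branch 2.1.2 (add F q4):
            × closes — contains both q4 and not q4.
      branch 2.2 (add F (q1 and q3)):
        F (q1 and q3): β-rule — branch into F q1  //  F q3.
          branch 2.2.1 (add F q1):
            ○ open, literals {q1=0, q4=1}.
          branch 2.2.2 (add F q3):
            ○ open, literals {q3=0, q4=1}.
3 branches closed, 4 open.
Each open branch fixes some atoms; the unmentioned ones are free. Counting distinct full assignments: branch {q1=1, q2=1, q3=1, q4=0} (none free) contributes 1 new; branch {q1=0, q2=0, q4=1} (q3) contributes 2 new; branch {q1=0, q4=1} (q2, q3) contributes 2 new; branch {q3=0, q4=1} (q1, q2) contributes 2 new. Total: 7.

7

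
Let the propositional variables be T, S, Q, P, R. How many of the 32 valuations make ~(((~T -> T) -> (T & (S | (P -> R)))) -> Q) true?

Initial set: {~(((~T -> T) -> (T & (S | (P -> R)))) -> Q)}.
~(((~T -> T) -> (T & (S | (P -> R)))) -> Q): α-rule — add ((~T -> T) -> (T & (S | (P -> R)))), ~Q.
((~T -> T) -> (T & (S | (P -> R)))): β-rule — branch into ~(~T -> T)  //  (T & (S | (P -> R))).
  branch 1 (add ~(~T -> T)):
    ~(~T -> T): α-rule — add ~T, ~T.
    ○ open, literals {Q=false, T=false}.
  branch 2 (add (T & (S | (P -> R)))):
    (T & (S | (P -> R))): α-rule — add T, (S | (P -> R)).
    (S | (P -> R)): β-rule — branch into S  //  (P -> R).
      branch 2.1 (add S):
        ○ open, literals {Q=false, S=true, T=true}.
      branch 2.2 (add (P -> R)):
        (P -> R): β-rule — branch into ~P  //  R.
          branch 2.2.1 (add ~P):
            ○ open, literals {P=false, Q=false, T=true}.
          branch 2.2.2 (add R):
            ○ open, literals {Q=false, R=true, T=true}.
0 branches closed, 4 open.
Each open branch fixes some atoms; the unmentioned ones are free. Counting distinct full assignments: branch {Q=false, T=false} (S, P, R) contributes 8 new; branch {Q=false, S=true, T=true} (P, R) contributes 4 new; branch {P=false, Q=false, T=true} (S, R) contributes 2 new; branch {Q=false, R=true, T=true} (S, P) contributes 1 new. Total: 15.

15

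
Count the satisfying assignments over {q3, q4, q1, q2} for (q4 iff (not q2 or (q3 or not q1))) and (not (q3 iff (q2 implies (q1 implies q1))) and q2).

2

Initial set: {((q4 iff (not q2 or (q3 or not q1))) and (not (q3 iff (q2 implies (q1 implies q1))) and q2))}.
((q4 iff (not q2 or (q3 or not q1))) and (not (q3 iff (q2 implies (q1 implies q1))) and q2)): α-rule — add (q4 iff (not q2 or (q3 or not q1))), (not (q3 iff (q2 implies (q1 implies q1))) and q2).
(not (q3 iff (q2 implies (q1 implies q1))) and q2): α-rule — add not (q3 iff (q2 implies (q1 implies q1))), q2.
(q4 iff (not q2 or (q3 or not q1))): β-rule — branch into q4, (not q2 or (q3 or not q1))  //  not q4, not (not q2 or (q3 or not q1)).
  branch 1 (add q4, (not q2 or (q3 or not q1))):
    not (q3 iff (q2 implies (q1 implies q1))): β-rule — branch into q3, not (q2 implies (q1 implies q1))  //  not q3, (q2 implies (q1 implies q1)).
      branch 1.1 (add q3, not (q2 implies (q1 implies q1))):
        not (q2 implies (q1 implies q1)): α-rule — add q2, not (q1 implies q1).
        not (q1 implies q1): α-rule — add q1, not q1.
        × closes — contains both q1 and not q1.
      branch 1.2 (add not q3, (q2 implies (q1 implies q1))):
        (not q2 or (q3 or not q1)): β-rule — branch into not q2  //  (q3 or not q1).
          branch 1.2.1 (add not q2):
            × closes — contains both q2 and not q2.
          branch 1.2.2 (add (q3 or not q1)):
            (q2 implies (q1 implies q1)): β-rule — branch into not q2  //  (q1 implies q1).
              branch 1.2.2.1 (add not q2):
                × closes — contains both q2 and not q2.
              branch 1.2.2.2 (add (q1 implies q1)):
                (q3 or not q1): β-rule — branch into q3  //  not q1.
                  branch 1.2.2.2.1 (add q3):
                    × closes — contains both q3 and not q3.
                  branch 1.2.2.2.2 (add not q1):
                    (q1 implies q1): β-rule — branch into not q1  //  q1.
                      branch 1.2.2.2.2.1 (add not q1):
                        ○ open, literals {q1=F, q2=T, q3=F, q4=T}.
                      branch 1.2.2.2.2.2 (add q1):
                        × closes — contains both q1 and not q1.
  branch 2 (add not q4, not (not q2 or (q3 or not q1))):
    not (not q2 or (q3 or not q1)): α-rule — add not not q2, not (q3 or not q1).
    not (q3 or not q1): α-rule — add not q3, not not q1.
    not (q3 iff (q2 implies (q1 implies q1))): β-rule — branch into q3, not (q2 implies (q1 implies q1))  //  not q3, (q2 implies (q1 implies q1)).
      branch 2.1 (add q3, not (q2 implies (q1 implies q1))):
        × closes — contains both q3 and not q3.
      branch 2.2 (add not q3, (q2 implies (q1 implies q1))):
        (q2 implies (q1 implies q1)): β-rule — branch into not q2  //  (q1 implies q1).
          branch 2.2.1 (add not q2):
            × closes — contains both q2 and not q2.
          branch 2.2.2 (add (q1 implies q1)):
            (q1 implies q1): β-rule — branch into not q1  //  q1.
              branch 2.2.2.1 (add not q1):
                × closes — contains both q1 and not q1.
              branch 2.2.2.2 (add q1):
                ○ open, literals {q1=T, q2=T, q3=F, q4=F}.
8 branches closed, 2 open.
Each open branch fixes some atoms; the unmentioned ones are free. Counting distinct full assignments: branch {q1=F, q2=T, q3=F, q4=T} (none free) contributes 1 new; branch {q1=T, q2=T, q3=F, q4=F} (none free) contributes 1 new. Total: 2.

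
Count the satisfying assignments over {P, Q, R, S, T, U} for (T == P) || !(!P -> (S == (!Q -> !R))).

Initial set: {((T == P) || !(!P -> (S == (!Q -> !R))))}.
((T == P) || !(!P -> (S == (!Q -> !R)))): β-rule — branch into (T == P)  //  !(!P -> (S == (!Q -> !R))).
  branch 1 (add (T == P)):
    (T == P): β-rule — branch into T, P  //  !T, !P.
      branch 1.1 (add T, P):
        ○ open, literals {P=T, T=T}.
      branch 1.2 (add !T, !P):
        ○ open, literals {P=F, T=F}.
  branch 2 (add !(!P -> (S == (!Q -> !R)))):
    !(!P -> (S == (!Q -> !R))): α-rule — add !P, !(S == (!Q -> !R)).
    !(S == (!Q -> !R)): β-rule — branch into S, !(!Q -> !R)  //  !S, (!Q -> !R).
      branch 2.1 (add S, !(!Q -> !R)):
        !(!Q -> !R): α-rule — add !Q, !!R.
        ○ open, literals {P=F, Q=F, R=T, S=T}.
      branch 2.2 (add !S, (!Q -> !R)):
        (!Q -> !R): β-rule — branch into !!Q  //  !R.
          branch 2.2.1 (add !!Q):
            ○ open, literals {P=F, Q=T, S=F}.
          branch 2.2.2 (add !R):
            ○ open, literals {P=F, R=F, S=F}.
0 branches closed, 5 open.
Each open branch fixes some atoms; the unmentioned ones are free. Counting distinct full assignments: branch {P=T, T=T} (Q, R, S, U) contributes 16 new; branch {P=F, T=F} (Q, R, S, U) contributes 16 new; branch {P=F, Q=F, R=T, S=T} (T, U) contributes 2 new; branch {P=F, Q=T, S=F} (R, T, U) contributes 4 new; branch {P=F, R=F, S=F} (Q, T, U) contributes 2 new. Total: 40.

40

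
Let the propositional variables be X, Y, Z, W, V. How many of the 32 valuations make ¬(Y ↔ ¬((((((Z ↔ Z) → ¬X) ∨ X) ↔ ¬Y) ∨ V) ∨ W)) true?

Initial set: {¬(Y ↔ ¬((((((Z ↔ Z) → ¬X) ∨ X) ↔ ¬Y) ∨ V) ∨ W))}.
¬(Y ↔ ¬((((((Z ↔ Z) → ¬X) ∨ X) ↔ ¬Y) ∨ V) ∨ W)): β-rule — branch into Y, ¬¬((((((Z ↔ Z) → ¬X) ∨ X) ↔ ¬Y) ∨ V) ∨ W)  //  ¬Y, ¬((((((Z ↔ Z) → ¬X) ∨ X) ↔ ¬Y) ∨ V) ∨ W).
  branch 1 (add Y, ¬¬((((((Z ↔ Z) → ¬X) ∨ X) ↔ ¬Y) ∨ V) ∨ W)):
    ¬¬((((((Z ↔ Z) → ¬X) ∨ X) ↔ ¬Y) ∨ V) ∨ W): β-rule — branch into (((((Z ↔ Z) → ¬X) ∨ X) ↔ ¬Y) ∨ V)  //  W.
      branch 1.1 (add (((((Z ↔ Z) → ¬X) ∨ X) ↔ ¬Y) ∨ V)):
        (((((Z ↔ Z) → ¬X) ∨ X) ↔ ¬Y) ∨ V): β-rule — branch into ((((Z ↔ Z) → ¬X) ∨ X) ↔ ¬Y)  //  V.
          branch 1.1.1 (add ((((Z ↔ Z) → ¬X) ∨ X) ↔ ¬Y)):
            ((((Z ↔ Z) → ¬X) ∨ X) ↔ ¬Y): β-rule — branch into (((Z ↔ Z) → ¬X) ∨ X), ¬Y  //  ¬(((Z ↔ Z) → ¬X) ∨ X), ¬¬Y.
              branch 1.1.1.1 (add (((Z ↔ Z) → ¬X) ∨ X), ¬Y):
                × closes — contains both Y and ¬Y.
              branch 1.1.1.2 (add ¬(((Z ↔ Z) → ¬X) ∨ X), ¬¬Y):
                ¬(((Z ↔ Z) → ¬X) ∨ X): α-rule — add ¬((Z ↔ Z) → ¬X), ¬X.
                ¬((Z ↔ Z) → ¬X): α-rule — add (Z ↔ Z), ¬¬X.
                × closes — contains both X and ¬X.
          branch 1.1.2 (add V):
            ○ open, literals {V=T, Y=T}.
      branch 1.2 (add W):
        ○ open, literals {W=T, Y=T}.
  branch 2 (add ¬Y, ¬((((((Z ↔ Z) → ¬X) ∨ X) ↔ ¬Y) ∨ V) ∨ W)):
    ¬((((((Z ↔ Z) → ¬X) ∨ X) ↔ ¬Y) ∨ V) ∨ W): α-rule — add ¬(((((Z ↔ Z) → ¬X) ∨ X) ↔ ¬Y) ∨ V), ¬W.
    ¬(((((Z ↔ Z) → ¬X) ∨ X) ↔ ¬Y) ∨ V): α-rule — add ¬((((Z ↔ Z) → ¬X) ∨ X) ↔ ¬Y), ¬V.
    ¬((((Z ↔ Z) → ¬X) ∨ X) ↔ ¬Y): β-rule — branch into (((Z ↔ Z) → ¬X) ∨ X), ¬¬Y  //  ¬(((Z ↔ Z) → ¬X) ∨ X), ¬Y.
      branch 2.1 (add (((Z ↔ Z) → ¬X) ∨ X), ¬¬Y):
        × closes — contains both Y and ¬Y.
      branch 2.2 (add ¬(((Z ↔ Z) → ¬X) ∨ X), ¬Y):
        ¬(((Z ↔ Z) → ¬X) ∨ X): α-rule — add ¬((Z ↔ Z) → ¬X), ¬X.
        ¬((Z ↔ Z) → ¬X): α-rule — add (Z ↔ Z), ¬¬X.
        × closes — contains both X and ¬X.
4 branches closed, 2 open.
Each open branch fixes some atoms; the unmentioned ones are free. Counting distinct full assignments: branch {V=T, Y=T} (X, Z, W) contributes 8 new; branch {W=T, Y=T} (X, Z, V) contributes 4 new. Total: 12.

12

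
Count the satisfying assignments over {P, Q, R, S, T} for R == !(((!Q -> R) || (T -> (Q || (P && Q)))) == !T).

Initial set: {(R == !(((!Q -> R) || (T -> (Q || (P && Q)))) == !T))}.
(R == !(((!Q -> R) || (T -> (Q || (P && Q)))) == !T)): β-rule — branch into R, !(((!Q -> R) || (T -> (Q || (P && Q)))) == !T)  //  !R, !!(((!Q -> R) || (T -> (Q || (P && Q)))) == !T).
  branch 1 (add R, !(((!Q -> R) || (T -> (Q || (P && Q)))) == !T)):
    !(((!Q -> R) || (T -> (Q || (P && Q)))) == !T): β-rule — branch into ((!Q -> R) || (T -> (Q || (P && Q)))), !!T  //  !((!Q -> R) || (T -> (Q || (P && Q)))), !T.
      branch 1.1 (add ((!Q -> R) || (T -> (Q || (P && Q)))), !!T):
        ((!Q -> R) || (T -> (Q || (P && Q)))): β-rule — branch into (!Q -> R)  //  (T -> (Q || (P && Q))).
          branch 1.1.1 (add (!Q -> R)):
            (!Q -> R): β-rule — branch into !!Q  //  R.
              branch 1.1.1.1 (add !!Q):
                ○ open, literals {Q=1, R=1, T=1}.
              branch 1.1.1.2 (add R):
                ○ open, literals {R=1, T=1}.
          branch 1.1.2 (add (T -> (Q || (P && Q)))):
            (T -> (Q || (P && Q))): β-rule — branch into !T  //  (Q || (P && Q)).
              branch 1.1.2.1 (add !T):
                × closes — contains both T and !T.
              branch 1.1.2.2 (add (Q || (P && Q))):
                (Q || (P && Q)): β-rule — branch into Q  //  (P && Q).
                  branch 1.1.2.2.1 (add Q):
                    ○ open, literals {Q=1, R=1, T=1}.
                  branch 1.1.2.2.2 (add (P && Q)):
                    (P && Q): α-rule — add P, Q.
                    ○ open, literals {P=1, Q=1, R=1, T=1}.
      branch 1.2 (add !((!Q -> R) || (T -> (Q || (P && Q)))), !T):
        !((!Q -> R) || (T -> (Q || (P && Q)))): α-rule — add !(!Q -> R), !(T -> (Q || (P && Q))).
        !(!Q -> R): α-rule — add !Q, !R.
        × closes — contains both R and !R.
  branch 2 (add !R, !!(((!Q -> R) || (T -> (Q || (P && Q)))) == !T)):
    !!(((!Q -> R) || (T -> (Q || (P && Q)))) == !T): β-rule — branch into ((!Q -> R) || (T -> (Q || (P && Q)))), !T  //  !((!Q -> R) || (T -> (Q || (P && Q)))), !!T.
      branch 2.1 (add ((!Q -> R) || (T -> (Q || (P && Q)))), !T):
        ((!Q -> R) || (T -> (Q || (P && Q)))): β-rule — branch into (!Q -> R)  //  (T -> (Q || (P && Q))).
          branch 2.1.1 (add (!Q -> R)):
            (!Q -> R): β-rule — branch into !!Q  //  R.
              branch 2.1.1.1 (add !!Q):
                ○ open, literals {Q=1, R=0, T=0}.
              branch 2.1.1.2 (add R):
                × closes — contains both R and !R.
          branch 2.1.2 (add (T -> (Q || (P && Q)))):
            (T -> (Q || (P && Q))): β-rule — branch into !T  //  (Q || (P && Q)).
              branch 2.1.2.1 (add !T):
                ○ open, literals {R=0, T=0}.
              branch 2.1.2.2 (add (Q || (P && Q))):
                (Q || (P && Q)): β-rule — branch into Q  //  (P && Q).
                  branch 2.1.2.2.1 (add Q):
                    ○ open, literals {Q=1, R=0, T=0}.
                  branch 2.1.2.2.2 (add (P && Q)):
                    (P && Q): α-rule — add P, Q.
                    ○ open, literals {P=1, Q=1, R=0, T=0}.
      branch 2.2 (add !((!Q -> R) || (T -> (Q || (P && Q)))), !!T):
        !((!Q -> R) || (T -> (Q || (P && Q)))): α-rule — add !(!Q -> R), !(T -> (Q || (P && Q))).
        !(!Q -> R): α-rule — add !Q, !R.
        !(T -> (Q || (P && Q))): α-rule — add T, !(Q || (P && Q)).
        !(Q || (P && Q)): α-rule — add !Q, !(P && Q).
        !(P && Q): β-rule — branch into !P  //  !Q.
          branch 2.2.1 (add !P):
            ○ open, literals {P=0, Q=0, R=0, T=1}.
          branch 2.2.2 (add !Q):
            ○ open, literals {Q=0, R=0, T=1}.
3 branches closed, 10 open.
Each open branch fixes some atoms; the unmentioned ones are free. Counting distinct full assignments: branch {Q=1, R=1, T=1} (P, S) contributes 4 new; branch {R=1, T=1} (P, Q, S) contributes 4 new; branch {Q=1, R=1, T=1} (P, S) contributes 0 new; branch {P=1, Q=1, R=1, T=1} (S) contributes 0 new; branch {Q=1, R=0, T=0} (P, S) contributes 4 new; branch {R=0, T=0} (P, Q, S) contributes 4 new; branch {Q=1, R=0, T=0} (P, S) contributes 0 new; branch {P=1, Q=1, R=0, T=0} (S) contributes 0 new; branch {P=0, Q=0, R=0, T=1} (S) contributes 2 new; branch {Q=0, R=0, T=1} (P, S) contributes 2 new. Total: 20.

20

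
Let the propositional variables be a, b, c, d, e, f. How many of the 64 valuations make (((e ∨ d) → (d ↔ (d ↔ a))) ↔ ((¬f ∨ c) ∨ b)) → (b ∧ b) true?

46

Initial set: {((((e ∨ d) → (d ↔ (d ↔ a))) ↔ ((¬f ∨ c) ∨ b)) → (b ∧ b))}.
((((e ∨ d) → (d ↔ (d ↔ a))) ↔ ((¬f ∨ c) ∨ b)) → (b ∧ b)): β-rule — branch into ¬(((e ∨ d) → (d ↔ (d ↔ a))) ↔ ((¬f ∨ c) ∨ b))  //  (b ∧ b).
  branch 1 (add ¬(((e ∨ d) → (d ↔ (d ↔ a))) ↔ ((¬f ∨ c) ∨ b))):
    ¬(((e ∨ d) → (d ↔ (d ↔ a))) ↔ ((¬f ∨ c) ∨ b)): β-rule — branch into ((e ∨ d) → (d ↔ (d ↔ a))), ¬((¬f ∨ c) ∨ b)  //  ¬((e ∨ d) → (d ↔ (d ↔ a))), ((¬f ∨ c) ∨ b).
      branch 1.1 (add ((e ∨ d) → (d ↔ (d ↔ a))), ¬((¬f ∨ c) ∨ b)):
        ¬((¬f ∨ c) ∨ b): α-rule — add ¬(¬f ∨ c), ¬b.
        ¬(¬f ∨ c): α-rule — add ¬¬f, ¬c.
        ((e ∨ d) → (d ↔ (d ↔ a))): β-rule — branch into ¬(e ∨ d)  //  (d ↔ (d ↔ a)).
          branch 1.1.1 (add ¬(e ∨ d)):
            ¬(e ∨ d): α-rule — add ¬e, ¬d.
            ○ open, literals {b=0, c=0, d=0, e=0, f=1}.
          branch 1.1.2 (add (d ↔ (d ↔ a))):
            (d ↔ (d ↔ a)): β-rule — branch into d, (d ↔ a)  //  ¬d, ¬(d ↔ a).
              branch 1.1.2.1 (add d, (d ↔ a)):
                (d ↔ a): β-rule — branch into d, a  //  ¬d, ¬a.
                  branch 1.1.2.1.1 (add d, a):
                    ○ open, literals {a=1, b=0, c=0, d=1, f=1}.
                  branch 1.1.2.1.2 (add ¬d, ¬a):
                    × closes — contains both d and ¬d.
              branch 1.1.2.2 (add ¬d, ¬(d ↔ a)):
                ¬(d ↔ a): β-rule — branch into d, ¬a  //  ¬d, a.
                  branch 1.1.2.2.1 (add d, ¬a):
                    × closes — contains both d and ¬d.
                  branch 1.1.2.2.2 (add ¬d, a):
                    ○ open, literals {a=1, b=0, c=0, d=0, f=1}.
      branch 1.2 (add ¬((e ∨ d) → (d ↔ (d ↔ a))), ((¬f ∨ c) ∨ b)):
        ¬((e ∨ d) → (d ↔ (d ↔ a))): α-rule — add (e ∨ d), ¬(d ↔ (d ↔ a)).
        ((¬f ∨ c) ∨ b): β-rule — branch into (¬f ∨ c)  //  b.
          branch 1.2.1 (add (¬f ∨ c)):
            (e ∨ d): β-rule — branch into e  //  d.
              branch 1.2.1.1 (add e):
                ¬(d ↔ (d ↔ a)): β-rule — branch into d, ¬(d ↔ a)  //  ¬d, (d ↔ a).
                  branch 1.2.1.1.1 (add d, ¬(d ↔ a)):
                    (¬f ∨ c): β-rule — branch into ¬f  //  c.
                      branch 1.2.1.1.1.1 (add ¬f):
                        ¬(d ↔ a): β-rule — branch into d, ¬a  //  ¬d, a.
                          branch 1.2.1.1.1.1.1 (add d, ¬a):
                            ○ open, literals {a=0, d=1, e=1, f=0}.
                          branch 1.2.1.1.1.1.2 (add ¬d, a):
                            × closes — contains both d and ¬d.
                      branch 1.2.1.1.1.2 (add c):
                        ¬(d ↔ a): β-rule — branch into d, ¬a  //  ¬d, a.
                          branch 1.2.1.1.1.2.1 (add d, ¬a):
                            ○ open, literals {a=0, c=1, d=1, e=1}.
                          branch 1.2.1.1.1.2.2 (add ¬d, a):
                            × closes — contains both d and ¬d.
                  branch 1.2.1.1.2 (add ¬d, (d ↔ a)):
                    (¬f ∨ c): β-rule — branch into ¬f  //  c.
                      branch 1.2.1.1.2.1 (add ¬f):
                        (d ↔ a): β-rule — branch into d, a  //  ¬d, ¬a.
                          branch 1.2.1.1.2.1.1 (add d, a):
                            × closes — contains both d and ¬d.
                          branch 1.2.1.1.2.1.2 (add ¬d, ¬a):
                            ○ open, literals {a=0, d=0, e=1, f=0}.
                      branch 1.2.1.1.2.2 (add c):
                        (d ↔ a): β-rule — branch into d, a  //  ¬d, ¬a.
                          branch 1.2.1.1.2.2.1 (add d, a):
                            × closes — contains both d and ¬d.
                          branch 1.2.1.1.2.2.2 (add ¬d, ¬a):
                            ○ open, literals {a=0, c=1, d=0, e=1}.
              branch 1.2.1.2 (add d):
                ¬(d ↔ (d ↔ a)): β-rule — branch into d, ¬(d ↔ a)  //  ¬d, (d ↔ a).
                  branch 1.2.1.2.1 (add d, ¬(d ↔ a)):
                    (¬f ∨ c): β-rule — branch into ¬f  //  c.
                      branch 1.2.1.2.1.1 (add ¬f):
                        ¬(d ↔ a): β-rule — branch into d, ¬a  //  ¬d, a.
                          branch 1.2.1.2.1.1.1 (add d, ¬a):
                            ○ open, literals {a=0, d=1, f=0}.
                          branch 1.2.1.2.1.1.2 (add ¬d, a):
                            × closes — contains both d and ¬d.
                      branch 1.2.1.2.1.2 (add c):
                        ¬(d ↔ a): β-rule — branch into d, ¬a  //  ¬d, a.
                          branch 1.2.1.2.1.2.1 (add d, ¬a):
                            ○ open, literals {a=0, c=1, d=1}.
                          branch 1.2.1.2.1.2.2 (add ¬d, a):
                            × closes — contains both d and ¬d.
                  branch 1.2.1.2.2 (add ¬d, (d ↔ a)):
                    × closes — contains both d and ¬d.
          branch 1.2.2 (add b):
            (e ∨ d): β-rule — branch into e  //  d.
              branch 1.2.2.1 (add e):
                ¬(d ↔ (d ↔ a)): β-rule — branch into d, ¬(d ↔ a)  //  ¬d, (d ↔ a).
                  branch 1.2.2.1.1 (add d, ¬(d ↔ a)):
                    ¬(d ↔ a): β-rule — branch into d, ¬a  //  ¬d, a.
                      branch 1.2.2.1.1.1 (add d, ¬a):
                        ○ open, literals {a=0, b=1, d=1, e=1}.
                      branch 1.2.2.1.1.2 (add ¬d, a):
                        × closes — contains both d and ¬d.
                  branch 1.2.2.1.2 (add ¬d, (d ↔ a)):
                    (d ↔ a): β-rule — branch into d, a  //  ¬d, ¬a.
                      branch 1.2.2.1.2.1 (add d, a):
                        × closes — contains both d and ¬d.
                      branch 1.2.2.1.2.2 (add ¬d, ¬a):
                        ○ open, literals {a=0, b=1, d=0, e=1}.
              branch 1.2.2.2 (add d):
                ¬(d ↔ (d ↔ a)): β-rule — branch into d, ¬(d ↔ a)  //  ¬d, (d ↔ a).
                  branch 1.2.2.2.1 (add d, ¬(d ↔ a)):
                    ¬(d ↔ a): β-rule — branch into d, ¬a  //  ¬d, a.
                      branch 1.2.2.2.1.1 (add d, ¬a):
                        ○ open, literals {a=0, b=1, d=1}.
                      branch 1.2.2.2.1.2 (add ¬d, a):
                        × closes — contains both d and ¬d.
                  branch 1.2.2.2.2 (add ¬d, (d ↔ a)):
                    × closes — contains both d and ¬d.
  branch 2 (add (b ∧ b)):
    (b ∧ b): α-rule — add b, b.
    ○ open, literals {b=1}.
13 branches closed, 13 open.
Each open branch fixes some atoms; the unmentioned ones are free. Counting distinct full assignments: branch {b=0, c=0, d=0, e=0, f=1} (a) contributes 2 new; branch {a=1, b=0, c=0, d=1, f=1} (e) contributes 2 new; branch {a=1, b=0, c=0, d=0, f=1} (e) contributes 1 new; branch {a=0, d=1, e=1, f=0} (b, c) contributes 4 new; branch {a=0, c=1, d=1, e=1} (b, f) contributes 2 new; branch {a=0, d=0, e=1, f=0} (b, c) contributes 4 new; branch {a=0, c=1, d=0, e=1} (b, f) contributes 2 new; branch {a=0, d=1, f=0} (b, c, e) contributes 4 new; branch {a=0, c=1, d=1} (b, e, f) contributes 2 new; branch {a=0, b=1, d=1, e=1} (c, f) contributes 1 new; branch {a=0, b=1, d=0, e=1} (c, f) contributes 1 new; branch {a=0, b=1, d=1} (c, e, f) contributes 1 new; branch {b=1} (a, c, d, e, f) contributes 20 new. Total: 46.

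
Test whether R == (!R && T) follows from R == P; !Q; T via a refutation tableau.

Initial set: {T (R == P); T !Q; T T; F (R == (!R && T))}.
T (R == P): β-rule — branch into T R, T P  //  F R, F P.
  branch 1 (add T R, T P):
    F (R == (!R && T)): β-rule — branch into T R, F (!R && T)  //  F R, T (!R && T).
      branch 1.1 (add T R, F (!R && T)):
        F (!R && T): β-rule — branch into F !R  //  F T.
          branch 1.1.1 (add F !R):
            ○ open, literals {P=true, Q=false, R=true, T=true}.
          branch 1.1.2 (add F T):
            × closes — contains both T and !T.
      branch 1.2 (add F R, T (!R && T)):
        × closes — contains both R and !R.
  branch 2 (add F R, F P):
    F (R == (!R && T)): β-rule — branch into T R, F (!R && T)  //  F R, T (!R && T).
      branch 2.1 (add T R, F (!R && T)):
        × closes — contains both R and !R.
      branch 2.2 (add F R, T (!R && T)):
        T (!R && T): α-rule — add T !R, T T.
        ○ open, literals {P=false, Q=false, R=false, T=true}.
3 branches closed, 2 open.
An open branch gives a countermodel: P=true, Q=false, R=true, T=true (unmentioned atoms arbitrary); the premises hold there but the conclusion fails.

No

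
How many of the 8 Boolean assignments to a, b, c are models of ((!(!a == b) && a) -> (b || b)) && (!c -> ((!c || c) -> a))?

Initial set: {(((!(!a == b) && a) -> (b || b)) && (!c -> ((!c || c) -> a)))}.
(((!(!a == b) && a) -> (b || b)) && (!c -> ((!c || c) -> a))): α-rule — add ((!(!a == b) && a) -> (b || b)), (!c -> ((!c || c) -> a)).
((!(!a == b) && a) -> (b || b)): β-rule — branch into !(!(!a == b) && a)  //  (b || b).
  branch 1 (add !(!(!a == b) && a)):
    (!c -> ((!c || c) -> a)): β-rule — branch into !!c  //  ((!c || c) -> a).
      branch 1.1 (add !!c):
        !(!(!a == b) && a): β-rule — branch into !!(!a == b)  //  !a.
          branch 1.1.1 (add !!(!a == b)):
            !!(!a == b): β-rule — branch into !a, b  //  !!a, !b.
              branch 1.1.1.1 (add !a, b):
                ○ open, literals {a=F, b=T, c=T}.
              branch 1.1.1.2 (add !!a, !b):
                ○ open, literals {a=T, b=F, c=T}.
          branch 1.1.2 (add !a):
            ○ open, literals {a=F, c=T}.
      branch 1.2 (add ((!c || c) -> a)):
        !(!(!a == b) && a): β-rule — branch into !!(!a == b)  //  !a.
          branch 1.2.1 (add !!(!a == b)):
            ((!c || c) -> a): β-rule — branch into !(!c || c)  //  a.
              branch 1.2.1.1 (add !(!c || c)):
                !(!c || c): α-rule — add !!c, !c.
                × closes — contains both c and !c.
              branch 1.2.1.2 (add a):
                !!(!a == b): β-rule — branch into !a, b  //  !!a, !b.
                  branch 1.2.1.2.1 (add !a, b):
                    × closes — contains both a and !a.
                  branch 1.2.1.2.2 (add !!a, !b):
                    ○ open, literals {a=T, b=F}.
          branch 1.2.2 (add !a):
            ((!c || c) -> a): β-rule — branch into !(!c || c)  //  a.
              branch 1.2.2.1 (add !(!c || c)):
                !(!c || c): α-rule — add !!c, !c.
                × closes — contains both c and !c.
              branch 1.2.2.2 (add a):
                × closes — contains both a and !a.
  branch 2 (add (b || b)):
    (!c -> ((!c || c) -> a)): β-rule — branch into !!c  //  ((!c || c) -> a).
      branch 2.1 (add !!c):
        (b || b): β-rule — branch into b  //  b.
          branch 2.1.1 (add b):
            ○ open, literals {b=T, c=T}.
          branch 2.1.2 (add b):
            ○ open, literals {b=T, c=T}.
      branch 2.2 (add ((!c || c) -> a)):
        (b || b): β-rule — branch into b  //  b.
          branch 2.2.1 (add b):
            ((!c || c) -> a): β-rule — branch into !(!c || c)  //  a.
              branch 2.2.1.1 (add !(!c || c)):
                !(!c || c): α-rule — add !!c, !c.
                × closes — contains both c and !c.
              branch 2.2.1.2 (add a):
                ○ open, literals {a=T, b=T}.
          branch 2.2.2 (add b):
            ((!c || c) -> a): β-rule — branch into !(!c || c)  //  a.
              branch 2.2.2.1 (add !(!c || c)):
                !(!c || c): α-rule — add !!c, !c.
                × closes — contains both c and !c.
              branch 2.2.2.2 (add a):
                ○ open, literals {a=T, b=T}.
6 branches closed, 8 open.
Each open branch fixes some atoms; the unmentioned ones are free. Counting distinct full assignments: branch {a=F, b=T, c=T} (none free) contributes 1 new; branch {a=T, b=F, c=T} (none free) contributes 1 new; branch {a=F, c=T} (b) contributes 1 new; branch {a=T, b=F} (c) contributes 1 new; branch {b=T, c=T} (a) contributes 1 new; branch {b=T, c=T} (a) contributes 0 new; branch {a=T, b=T} (c) contributes 1 new; branch {a=T, b=T} (c) contributes 0 new. Total: 6.

6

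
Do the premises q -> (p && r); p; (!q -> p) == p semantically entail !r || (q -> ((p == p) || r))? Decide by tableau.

Initial set: {(q -> (p && r)); p; ((!q -> p) == p); !(!r || (q -> ((p == p) || r)))}.
!(!r || (q -> ((p == p) || r))): α-rule — add !!r, !(q -> ((p == p) || r)).
!(q -> ((p == p) || r)): α-rule — add q, !((p == p) || r).
!((p == p) || r): α-rule — add !(p == p), !r.
× closes — contains both r and !r.
All 1 branch closes.
Every branch closed, so the premises entail the conclusion.

Yes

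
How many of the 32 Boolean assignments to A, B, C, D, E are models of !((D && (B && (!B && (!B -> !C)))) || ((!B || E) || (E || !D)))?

Initial set: {T !((D && (B && (!B && (!B -> !C)))) || ((!B || E) || (E || !D)))}.
T !((D && (B && (!B && (!B -> !C)))) || ((!B || E) || (E || !D))): α-rule — add F (D && (B && (!B && (!B -> !C)))), F ((!B || E) || (E || !D)).
F ((!B || E) || (E || !D)): α-rule — add F (!B || E), F (E || !D).
F (!B || E): α-rule — add F !B, F E.
F (E || !D): α-rule — add F E, F !D.
F (D && (B && (!B && (!B -> !C)))): β-rule — branch into F D  //  F (B && (!B && (!B -> !C))).
  branch 1 (add F D):
    × closes — contains both D and !D.
  branch 2 (add F (B && (!B && (!B -> !C)))):
    F (B && (!B && (!B -> !C))): β-rule — branch into F B  //  F (!B && (!B -> !C)).
      branch 2.1 (add F B):
        × closes — contains both B and !B.
      branch 2.2 (add F (!B && (!B -> !C))):
        F (!B && (!B -> !C)): β-rule — branch into F !B  //  F (!B -> !C).
          branch 2.2.1 (add F !B):
            ○ open, literals {B=1, D=1, E=0}.
          branch 2.2.2 (add F (!B -> !C)):
            F (!B -> !C): α-rule — add T !B, F !C.
            × closes — contains both B and !B.
3 branches closed, 1 open.
Each open branch fixes some atoms; the unmentioned ones are free. Counting distinct full assignments: branch {B=1, D=1, E=0} (A, C) contributes 4 new. Total: 4.

4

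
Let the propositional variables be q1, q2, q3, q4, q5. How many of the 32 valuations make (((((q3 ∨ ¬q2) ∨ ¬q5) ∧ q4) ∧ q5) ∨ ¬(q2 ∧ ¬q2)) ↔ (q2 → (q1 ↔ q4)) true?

Initial set: {((((((q3 ∨ ¬q2) ∨ ¬q5) ∧ q4) ∧ q5) ∨ ¬(q2 ∧ ¬q2)) ↔ (q2 → (q1 ↔ q4)))}.
((((((q3 ∨ ¬q2) ∨ ¬q5) ∧ q4) ∧ q5) ∨ ¬(q2 ∧ ¬q2)) ↔ (q2 → (q1 ↔ q4))): β-rule — branch into (((((q3 ∨ ¬q2) ∨ ¬q5) ∧ q4) ∧ q5) ∨ ¬(q2 ∧ ¬q2)), (q2 → (q1 ↔ q4))  //  ¬(((((q3 ∨ ¬q2) ∨ ¬q5) ∧ q4) ∧ q5) ∨ ¬(q2 ∧ ¬q2)), ¬(q2 → (q1 ↔ q4)).
  branch 1 (add (((((q3 ∨ ¬q2) ∨ ¬q5) ∧ q4) ∧ q5) ∨ ¬(q2 ∧ ¬q2)), (q2 → (q1 ↔ q4))):
    (((((q3 ∨ ¬q2) ∨ ¬q5) ∧ q4) ∧ q5) ∨ ¬(q2 ∧ ¬q2)): β-rule — branch into ((((q3 ∨ ¬q2) ∨ ¬q5) ∧ q4) ∧ q5)  //  ¬(q2 ∧ ¬q2).
      branch 1.1 (add ((((q3 ∨ ¬q2) ∨ ¬q5) ∧ q4) ∧ q5)):
        ((((q3 ∨ ¬q2) ∨ ¬q5) ∧ q4) ∧ q5): α-rule — add (((q3 ∨ ¬q2) ∨ ¬q5) ∧ q4), q5.
        (((q3 ∨ ¬q2) ∨ ¬q5) ∧ q4): α-rule — add ((q3 ∨ ¬q2) ∨ ¬q5), q4.
        (q2 → (q1 ↔ q4)): β-rule — branch into ¬q2  //  (q1 ↔ q4).
          branch 1.1.1 (add ¬q2):
            ((q3 ∨ ¬q2) ∨ ¬q5): β-rule — branch into (q3 ∨ ¬q2)  //  ¬q5.
              branch 1.1.1.1 (add (q3 ∨ ¬q2)):
                (q3 ∨ ¬q2): β-rule — branch into q3  //  ¬q2.
                  branch 1.1.1.1.1 (add q3):
                    ○ open, literals {q2=0, q3=1, q4=1, q5=1}.
                  branch 1.1.1.1.2 (add ¬q2):
                    ○ open, literals {q2=0, q4=1, q5=1}.
              branch 1.1.1.2 (add ¬q5):
                × closes — contains both q5 and ¬q5.
          branch 1.1.2 (add (q1 ↔ q4)):
            ((q3 ∨ ¬q2) ∨ ¬q5): β-rule — branch into (q3 ∨ ¬q2)  //  ¬q5.
              branch 1.1.2.1 (add (q3 ∨ ¬q2)):
                (q1 ↔ q4): β-rule — branch into q1, q4  //  ¬q1, ¬q4.
                  branch 1.1.2.1.1 (add q1, q4):
                    (q3 ∨ ¬q2): β-rule — branch into q3  //  ¬q2.
                      branch 1.1.2.1.1.1 (add q3):
                        ○ open, literals {q1=1, q3=1, q4=1, q5=1}.
                      branch 1.1.2.1.1.2 (add ¬q2):
                        ○ open, literals {q1=1, q2=0, q4=1, q5=1}.
                  branch 1.1.2.1.2 (add ¬q1, ¬q4):
                    × closes — contains both q4 and ¬q4.
              branch 1.1.2.2 (add ¬q5):
                × closes — contains both q5 and ¬q5.
      branch 1.2 (add ¬(q2 ∧ ¬q2)):
        (q2 → (q1 ↔ q4)): β-rule — branch into ¬q2  //  (q1 ↔ q4).
          branch 1.2.1 (add ¬q2):
            ¬(q2 ∧ ¬q2): β-rule — branch into ¬q2  //  ¬¬q2.
              branch 1.2.1.1 (add ¬q2):
                ○ open, literals {q2=0}.
              branch 1.2.1.2 (add ¬¬q2):
                × closes — contains both q2 and ¬q2.
          branch 1.2.2 (add (q1 ↔ q4)):
            ¬(q2 ∧ ¬q2): β-rule — branch into ¬q2  //  ¬¬q2.
              branch 1.2.2.1 (add ¬q2):
                (q1 ↔ q4): β-rule — branch into q1, q4  //  ¬q1, ¬q4.
                  branch 1.2.2.1.1 (add q1, q4):
                    ○ open, literals {q1=1, q2=0, q4=1}.
                  branch 1.2.2.1.2 (add ¬q1, ¬q4):
                    ○ open, literals {q1=0, q2=0, q4=0}.
              branch 1.2.2.2 (add ¬¬q2):
                (q1 ↔ q4): β-rule — branch into q1, q4  //  ¬q1, ¬q4.
                  branch 1.2.2.2.1 (add q1, q4):
                    ○ open, literals {q1=1, q2=1, q4=1}.
                  branch 1.2.2.2.2 (add ¬q1, ¬q4):
                    ○ open, literals {q1=0, q2=1, q4=0}.
  branch 2 (add ¬(((((q3 ∨ ¬q2) ∨ ¬q5) ∧ q4) ∧ q5) ∨ ¬(q2 ∧ ¬q2)), ¬(q2 → (q1 ↔ q4))):
    ¬(((((q3 ∨ ¬q2) ∨ ¬q5) ∧ q4) ∧ q5) ∨ ¬(q2 ∧ ¬q2)): α-rule — add ¬((((q3 ∨ ¬q2) ∨ ¬q5) ∧ q4) ∧ q5), ¬¬(q2 ∧ ¬q2).
    ¬(q2 → (q1 ↔ q4)): α-rule — add q2, ¬(q1 ↔ q4).
    ¬¬(q2 ∧ ¬q2): α-rule — add q2, ¬q2.
    × closes — contains both q2 and ¬q2.
5 branches closed, 9 open.
Each open branch fixes some atoms; the unmentioned ones are free. Counting distinct full assignments: branch {q2=0, q3=1, q4=1, q5=1} (q1) contributes 2 new; branch {q2=0, q4=1, q5=1} (q1, q3) contributes 2 new; branch {q1=1, q3=1, q4=1, q5=1} (q2) contributes 1 new; branch {q1=1, q2=0, q4=1, q5=1} (q3) contributes 0 new; branch {q2=0} (q1, q3, q4, q5) contributes 12 new; branch {q1=1, q2=0, q4=1} (q3, q5) contributes 0 new; branch {q1=0, q2=0, q4=0} (q3, q5) contributes 0 new; branch {q1=1, q2=1, q4=1} (q3, q5) contributes 3 new; branch {q1=0, q2=1, q4=0} (q3, q5) contributes 4 new. Total: 24.

24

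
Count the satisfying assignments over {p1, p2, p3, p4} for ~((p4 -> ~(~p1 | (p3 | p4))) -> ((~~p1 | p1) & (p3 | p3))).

Initial set: {~((p4 -> ~(~p1 | (p3 | p4))) -> ((~~p1 | p1) & (p3 | p3)))}.
~((p4 -> ~(~p1 | (p3 | p4))) -> ((~~p1 | p1) & (p3 | p3))): α-rule — add (p4 -> ~(~p1 | (p3 | p4))), ~((~~p1 | p1) & (p3 | p3)).
(p4 -> ~(~p1 | (p3 | p4))): β-rule — branch into ~p4  //  ~(~p1 | (p3 | p4)).
  branch 1 (add ~p4):
    ~((~~p1 | p1) & (p3 | p3)): β-rule — branch into ~(~~p1 | p1)  //  ~(p3 | p3).
      branch 1.1 (add ~(~~p1 | p1)):
        ~(~~p1 | p1): α-rule — add ~~~p1, ~p1.
        ~~~p1: drop double negation, giving ~p1.
        ○ open, literals {p1=0, p4=0}.
      branch 1.2 (add ~(p3 | p3)):
        ~(p3 | p3): α-rule — add ~p3, ~p3.
        ○ open, literals {p3=0, p4=0}.
  branch 2 (add ~(~p1 | (p3 | p4))):
    ~(~p1 | (p3 | p4)): α-rule — add ~~p1, ~(p3 | p4).
    ~(p3 | p4): α-rule — add ~p3, ~p4.
    ~((~~p1 | p1) & (p3 | p3)): β-rule — branch into ~(~~p1 | p1)  //  ~(p3 | p3).
      branch 2.1 (add ~(~~p1 | p1)):
        ~(~~p1 | p1): α-rule — add ~~~p1, ~p1.
        × closes — contains both p1 and ~p1.
      branch 2.2 (add ~(p3 | p3)):
        ~(p3 | p3): α-rule — add ~p3, ~p3.
        ○ open, literals {p1=1, p3=0, p4=0}.
1 branch closed, 3 open.
Each open branch fixes some atoms; the unmentioned ones are free. Counting distinct full assignments: branch {p1=0, p4=0} (p2, p3) contributes 4 new; branch {p3=0, p4=0} (p1, p2) contributes 2 new; branch {p1=1, p3=0, p4=0} (p2) contributes 0 new. Total: 6.

6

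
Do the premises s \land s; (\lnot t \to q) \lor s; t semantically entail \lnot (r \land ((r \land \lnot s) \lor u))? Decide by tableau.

No

Initial set: {(s \land s); ((\lnot t \to q) \lor s); t; \lnot \lnot (r \land ((r \land \lnot s) \lor u))}.
(s \land s): α-rule — add s, s.
\lnot \lnot (r \land ((r \land \lnot s) \lor u)): α-rule — add r, ((r \land \lnot s) \lor u).
((\lnot t \to q) \lor s): β-rule — branch into (\lnot t \to q)  //  s.
  branch 1 (add (\lnot t \to q)):
    ((r \land \lnot s) \lor u): β-rule — branch into (r \land \lnot s)  //  u.
      branch 1.1 (add (r \land \lnot s)):
        (r \land \lnot s): α-rule — add r, \lnot s.
        × closes — contains both s and \lnot s.
      branch 1.2 (add u):
        (\lnot t \to q): β-rule — branch into \lnot \lnot t  //  q.
          branch 1.2.1 (add \lnot \lnot t):
            ○ open, literals {r=true, s=true, t=true, u=true}.
          branch 1.2.2 (add q):
            ○ open, literals {q=true, r=true, s=true, t=true, u=true}.
  branch 2 (add s):
    ((r \land \lnot s) \lor u): β-rule — branch into (r \land \lnot s)  //  u.
      branch 2.1 (add (r \land \lnot s)):
        (r \land \lnot s): α-rule — add r, \lnot s.
        × closes — contains both s and \lnot s.
      branch 2.2 (add u):
        ○ open, literals {r=true, s=true, t=true, u=true}.
2 branches closed, 3 open.
An open branch gives a countermodel: r=true, s=true, t=true, u=true (unmentioned atoms arbitrary); the premises hold there but the conclusion fails.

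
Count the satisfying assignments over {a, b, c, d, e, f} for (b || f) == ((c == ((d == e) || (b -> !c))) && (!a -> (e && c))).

22

Initial set: {((b || f) == ((c == ((d == e) || (b -> !c))) && (!a -> (e && c))))}.
((b || f) == ((c == ((d == e) || (b -> !c))) && (!a -> (e && c)))): β-rule — branch into (b || f), ((c == ((d == e) || (b -> !c))) && (!a -> (e && c)))  //  !(b || f), !((c == ((d == e) || (b -> !c))) && (!a -> (e && c))).
  branch 1 (add (b || f), ((c == ((d == e) || (b -> !c))) && (!a -> (e && c)))):
    ((c == ((d == e) || (b -> !c))) && (!a -> (e && c))): α-rule — add (c == ((d == e) || (b -> !c))), (!a -> (e && c)).
    (b || f): β-rule — branch into b  //  f.
      branch 1.1 (add b):
        (c == ((d == e) || (b -> !c))): β-rule — branch into c, ((d == e) || (b -> !c))  //  !c, !((d == e) || (b -> !c)).
          branch 1.1.1 (add c, ((d == e) || (b -> !c))):
            (!a -> (e && c)): β-rule — branch into !!a  //  (e && c).
              branch 1.1.1.1 (add !!a):
                ((d == e) || (b -> !c)): β-rule — branch into (d == e)  //  (b -> !c).
                  branch 1.1.1.1.1 (add (d == e)):
                    (d == e): β-rule — branch into d, e  //  !d, !e.
                      branch 1.1.1.1.1.1 (add d, e):
                        ○ open, literals {a=1, b=1, c=1, d=1, e=1}.
                      branch 1.1.1.1.1.2 (add !d, !e):
                        ○ open, literals {a=1, b=1, c=1, d=0, e=0}.
                  branch 1.1.1.1.2 (add (b -> !c)):
                    (b -> !c): β-rule — branch into !b  //  !c.
                      branch 1.1.1.1.2.1 (add !b):
                        × closes — contains both b and !b.
                      branch 1.1.1.1.2.2 (add !c):
                        × closes — contains both c and !c.
              branch 1.1.1.2 (add (e && c)):
                (e && c): α-rule — add e, c.
                ((d == e) || (b -> !c)): β-rule — branch into (d == e)  //  (b -> !c).
                  branch 1.1.1.2.1 (add (d == e)):
                    (d == e): β-rule — branch into d, e  //  !d, !e.
                      branch 1.1.1.2.1.1 (add d, e):
                        ○ open, literals {b=1, c=1, d=1, e=1}.
                      branch 1.1.1.2.1.2 (add !d, !e):
                        × closes — contains both e and !e.
                  branch 1.1.1.2.2 (add (b -> !c)):
                    (b -> !c): β-rule — branch into !b  //  !c.
                      branch 1.1.1.2.2.1 (add !b):
                        × closes — contains both b and !b.
                      branch 1.1.1.2.2.2 (add !c):
                        × closes — contains both c and !c.
          branch 1.1.2 (add !c, !((d == e) || (b -> !c))):
            !((d == e) || (b -> !c)): α-rule — add !(d == e), !(b -> !c).
            !(b -> !c): α-rule — add b, !!c.
            × closes — contains both c and !c.
      branch 1.2 (add f):
        (c == ((d == e) || (b -> !c))): β-rule — branch into c, ((d == e) || (b -> !c))  //  !c, !((d == e) || (b -> !c)).
          branch 1.2.1 (add c, ((d == e) || (b -> !c))):
            (!a -> (e && c)): β-rule — branch into !!a  //  (e && c).
              branch 1.2.1.1 (add !!a):
                ((d == e) || (b -> !c)): β-rule — branch into (d == e)  //  (b -> !c).
                  branch 1.2.1.1.1 (add (d == e)):
                    (d == e): β-rule — branch into d, e  //  !d, !e.
                      branch 1.2.1.1.1.1 (add d, e):
                        ○ open, literals {a=1, c=1, d=1, e=1, f=1}.
                      branch 1.2.1.1.1.2 (add !d, !e):
                        ○ open, literals {a=1, c=1, d=0, e=0, f=1}.
                  branch 1.2.1.1.2 (add (b -> !c)):
                    (b -> !c): β-rule — branch into !b  //  !c.
                      branch 1.2.1.1.2.1 (add !b):
                        ○ open, literals {a=1, b=0, c=1, f=1}.
                      branch 1.2.1.1.2.2 (add !c):
                        × closes — contains both c and !c.
              branch 1.2.1.2 (add (e && c)):
                (e && c): α-rule — add e, c.
                ((d == e) || (b -> !c)): β-rule — branch into (d == e)  //  (b -> !c).
                  branch 1.2.1.2.1 (add (d == e)):
                    (d == e): β-rule — branch into d, e  //  !d, !e.
                      branch 1.2.1.2.1.1 (add d, e):
                        ○ open, literals {c=1, d=1, e=1, f=1}.
                      branch 1.2.1.2.1.2 (add !d, !e):
                        × closes — contains both e and !e.
                  branch 1.2.1.2.2 (add (b -> !c)):
                    (b -> !c): β-rule — branch into !b  //  !c.
                      branch 1.2.1.2.2.1 (add !b):
                        ○ open, literals {b=0, c=1, e=1, f=1}.
                      branch 1.2.1.2.2.2 (add !c):
                        × closes — contains both c and !c.
          branch 1.2.2 (add !c, !((d == e) || (b -> !c))):
            !((d == e) || (b -> !c)): α-rule — add !(d == e), !(b -> !c).
            !(b -> !c): α-rule — add b, !!c.
            × closes — contains both c and !c.
  branch 2 (add !(b || f), !((c == ((d == e) || (b -> !c))) && (!a -> (e && c)))):
    !(b || f): α-rule — add !b, !f.
    !((c == ((d == e) || (b -> !c))) && (!a -> (e && c))): β-rule — branch into !(c == ((d == e) || (b -> !c)))  //  !(!a -> (e && c)).
      branch 2.1 (add !(c == ((d == e) || (b -> !c)))):
        !(c == ((d == e) || (b -> !c))): β-rule — branch into c, !((d == e) || (b -> !c))  //  !c, ((d == e) || (b -> !c)).
          branch 2.1.1 (add c, !((d == e) || (b -> !c))):
            !((d == e) || (b -> !c)): α-rule — add !(d == e), !(b -> !c).
            !(b -> !c): α-rule — add b, !!c.
            × closes — contains both b and !b.
          branch 2.1.2 (add !c, ((d == e) || (b -> !c))):
            ((d == e) || (b -> !c)): β-rule — branch into (d == e)  //  (b -> !c).
              branch 2.1.2.1 (add (d == e)):
                (d == e): β-rule — branch into d, e  //  !d, !e.
                  branch 2.1.2.1.1 (add d, e):
                    ○ open, literals {b=0, c=0, d=1, e=1, f=0}.
                  branch 2.1.2.1.2 (add !d, !e):
                    ○ open, literals {b=0, c=0, d=0, e=0, f=0}.
              branch 2.1.2.2 (add (b -> !c)):
                (b -> !c): β-rule — branch into !b  //  !c.
                  branch 2.1.2.2.1 (add !b):
                    ○ open, literals {b=0, c=0, f=0}.
                  branch 2.1.2.2.2 (add !c):
                    ○ open, literals {b=0, c=0, f=0}.
      branch 2.2 (add !(!a -> (e && c))):
        !(!a -> (e && c)): α-rule — add !a, !(e && c).
        !(e && c): β-rule — branch into !e  //  !c.
          branch 2.2.1 (add !e):
            ○ open, literals {a=0, b=0, e=0, f=0}.
          branch 2.2.2 (add !c):
            ○ open, literals {a=0, b=0, c=0, f=0}.
11 branches closed, 14 open.
Each open branch fixes some atoms; the unmentioned ones are free. Counting distinct full assignments: branch {a=1, b=1, c=1, d=1, e=1} (f) contributes 2 new; branch {a=1, b=1, c=1, d=0, e=0} (f) contributes 2 new; branch {b=1, c=1, d=1, e=1} (a, f) contributes 2 new; branch {a=1, c=1, d=1, e=1, f=1} (b) contributes 1 new; branch {a=1, c=1, d=0, e=0, f=1} (b) contributes 1 new; branch {a=1, b=0, c=1, f=1} (d, e) contributes 2 new; branch {c=1, d=1, e=1, f=1} (a, b) contributes 1 new; branch {b=0, c=1, e=1, f=1} (a, d) contributes 1 new; branch {b=0, c=0, d=1, e=1, f=0} (a) contributes 2 new; branch {b=0, c=0, d=0, e=0, f=0} (a) contributes 2 new; branch {b=0, c=0, f=0} (a, d, e) contributes 4 new; branch {b=0, c=0, f=0} (a, d, e) contributes 0 new; branch {a=0, b=0, e=0, f=0} (c, d) contributes 2 new; branch {a=0, b=0, c=0, f=0} (d, e) contributes 0 new. Total: 22.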